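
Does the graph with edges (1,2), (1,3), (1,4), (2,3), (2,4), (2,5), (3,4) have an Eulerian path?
No (4 vertices have odd degree: {1, 3, 4, 5}; Eulerian path requires 0 or 2)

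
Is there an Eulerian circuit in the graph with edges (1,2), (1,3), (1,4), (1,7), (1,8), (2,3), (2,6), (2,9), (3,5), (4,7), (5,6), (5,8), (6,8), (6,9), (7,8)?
No (4 vertices have odd degree: {1, 3, 5, 7}; Eulerian circuit requires 0)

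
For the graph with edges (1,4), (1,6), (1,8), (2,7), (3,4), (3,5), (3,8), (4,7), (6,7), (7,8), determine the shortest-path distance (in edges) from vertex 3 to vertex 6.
3 (path: 3 -> 8 -> 7 -> 6, 3 edges)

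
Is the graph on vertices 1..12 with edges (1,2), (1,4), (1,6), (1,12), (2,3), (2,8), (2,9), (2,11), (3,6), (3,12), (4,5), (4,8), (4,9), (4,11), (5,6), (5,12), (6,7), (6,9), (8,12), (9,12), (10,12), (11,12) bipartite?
Yes. Partition: {1, 3, 5, 7, 8, 9, 10, 11}, {2, 4, 6, 12}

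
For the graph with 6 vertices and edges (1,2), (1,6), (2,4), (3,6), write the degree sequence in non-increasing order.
[2, 2, 2, 1, 1, 0] (degrees: deg(1)=2, deg(2)=2, deg(3)=1, deg(4)=1, deg(5)=0, deg(6)=2)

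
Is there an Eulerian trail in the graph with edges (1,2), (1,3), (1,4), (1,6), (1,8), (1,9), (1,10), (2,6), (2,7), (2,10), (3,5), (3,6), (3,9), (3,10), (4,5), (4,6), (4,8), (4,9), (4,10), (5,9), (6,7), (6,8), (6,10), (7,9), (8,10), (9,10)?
No (6 vertices have odd degree: {1, 3, 5, 6, 7, 10}; Eulerian path requires 0 or 2)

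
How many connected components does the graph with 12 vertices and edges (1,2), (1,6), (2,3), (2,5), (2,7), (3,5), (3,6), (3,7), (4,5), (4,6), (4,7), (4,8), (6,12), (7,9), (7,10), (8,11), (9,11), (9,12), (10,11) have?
1 (components: {1, 2, 3, 4, 5, 6, 7, 8, 9, 10, 11, 12})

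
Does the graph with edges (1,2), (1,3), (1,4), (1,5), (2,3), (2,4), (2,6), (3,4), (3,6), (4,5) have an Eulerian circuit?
Yes (the graph is connected and all 6 vertices have even degree)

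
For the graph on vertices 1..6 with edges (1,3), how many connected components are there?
5 (components: {1, 3}, {2}, {4}, {5}, {6})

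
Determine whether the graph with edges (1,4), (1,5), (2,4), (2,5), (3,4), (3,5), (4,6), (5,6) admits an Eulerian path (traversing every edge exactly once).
Yes — and in fact it has an Eulerian circuit (the graph is connected and all 6 vertices have even degree)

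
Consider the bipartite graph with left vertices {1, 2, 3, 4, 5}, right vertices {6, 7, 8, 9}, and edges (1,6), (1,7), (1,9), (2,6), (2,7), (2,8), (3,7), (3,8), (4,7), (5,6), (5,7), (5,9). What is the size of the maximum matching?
4 (matching: (1,9), (2,8), (3,7), (5,6); upper bound min(|L|,|R|) = min(5,4) = 4)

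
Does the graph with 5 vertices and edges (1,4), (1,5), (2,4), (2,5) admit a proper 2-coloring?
Yes. Partition: {1, 2, 3}, {4, 5}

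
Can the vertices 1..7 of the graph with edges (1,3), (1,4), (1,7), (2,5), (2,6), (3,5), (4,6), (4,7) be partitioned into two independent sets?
No (odd cycle of length 3: 4 -> 1 -> 7 -> 4)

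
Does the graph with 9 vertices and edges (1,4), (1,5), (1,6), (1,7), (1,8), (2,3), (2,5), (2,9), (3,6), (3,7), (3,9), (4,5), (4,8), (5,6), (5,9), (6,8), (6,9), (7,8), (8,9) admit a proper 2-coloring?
No (odd cycle of length 3: 5 -> 1 -> 6 -> 5)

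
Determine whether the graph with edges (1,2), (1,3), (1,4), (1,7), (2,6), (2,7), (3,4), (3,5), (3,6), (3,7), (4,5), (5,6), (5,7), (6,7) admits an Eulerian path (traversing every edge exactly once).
No (4 vertices have odd degree: {2, 3, 4, 7}; Eulerian path requires 0 or 2)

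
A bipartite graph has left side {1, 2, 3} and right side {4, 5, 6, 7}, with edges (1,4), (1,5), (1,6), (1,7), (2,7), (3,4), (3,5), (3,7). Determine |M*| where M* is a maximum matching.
3 (matching: (1,6), (2,7), (3,5); upper bound min(|L|,|R|) = min(3,4) = 3)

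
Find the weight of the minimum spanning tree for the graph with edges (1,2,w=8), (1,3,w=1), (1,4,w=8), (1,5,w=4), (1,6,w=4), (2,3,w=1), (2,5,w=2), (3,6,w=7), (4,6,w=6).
14 (MST edges: (1,3,w=1), (1,6,w=4), (2,3,w=1), (2,5,w=2), (4,6,w=6); sum of weights 1 + 4 + 1 + 2 + 6 = 14)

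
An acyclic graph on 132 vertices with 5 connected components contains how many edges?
127 (Each of the 5 component trees on V_i vertices has V_i - 1 edges; summing gives V - C = 132 - 5 = 127)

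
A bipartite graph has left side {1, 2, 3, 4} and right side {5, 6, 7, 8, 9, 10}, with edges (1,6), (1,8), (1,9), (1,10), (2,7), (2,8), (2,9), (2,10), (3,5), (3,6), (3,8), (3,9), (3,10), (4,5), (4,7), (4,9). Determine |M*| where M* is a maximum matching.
4 (matching: (1,10), (2,9), (3,8), (4,7); upper bound min(|L|,|R|) = min(4,6) = 4)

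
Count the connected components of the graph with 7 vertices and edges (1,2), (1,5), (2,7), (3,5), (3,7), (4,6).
2 (components: {1, 2, 3, 5, 7}, {4, 6})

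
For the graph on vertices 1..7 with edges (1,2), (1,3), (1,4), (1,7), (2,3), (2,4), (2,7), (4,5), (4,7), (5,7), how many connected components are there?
2 (components: {1, 2, 3, 4, 5, 7}, {6})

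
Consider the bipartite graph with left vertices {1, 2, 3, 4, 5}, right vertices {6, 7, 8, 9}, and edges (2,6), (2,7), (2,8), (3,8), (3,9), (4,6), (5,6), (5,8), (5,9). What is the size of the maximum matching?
4 (matching: (2,7), (3,9), (4,6), (5,8); upper bound min(|L|,|R|) = min(5,4) = 4)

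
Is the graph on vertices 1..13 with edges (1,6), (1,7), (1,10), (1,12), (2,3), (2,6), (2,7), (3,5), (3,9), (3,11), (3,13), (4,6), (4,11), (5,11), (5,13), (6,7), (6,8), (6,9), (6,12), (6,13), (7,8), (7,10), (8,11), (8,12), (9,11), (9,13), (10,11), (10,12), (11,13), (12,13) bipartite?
No (odd cycle of length 3: 6 -> 1 -> 7 -> 6)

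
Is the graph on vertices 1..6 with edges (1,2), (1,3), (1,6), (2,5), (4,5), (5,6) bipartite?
Yes. Partition: {1, 5}, {2, 3, 4, 6}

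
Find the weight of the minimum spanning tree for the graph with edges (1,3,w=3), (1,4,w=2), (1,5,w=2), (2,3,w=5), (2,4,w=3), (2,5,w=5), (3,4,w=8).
10 (MST edges: (1,3,w=3), (1,4,w=2), (1,5,w=2), (2,4,w=3); sum of weights 3 + 2 + 2 + 3 = 10)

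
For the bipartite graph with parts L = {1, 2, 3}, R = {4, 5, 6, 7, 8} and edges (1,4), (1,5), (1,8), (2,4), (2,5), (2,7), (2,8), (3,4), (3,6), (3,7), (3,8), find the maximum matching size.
3 (matching: (1,8), (2,7), (3,6); upper bound min(|L|,|R|) = min(3,5) = 3)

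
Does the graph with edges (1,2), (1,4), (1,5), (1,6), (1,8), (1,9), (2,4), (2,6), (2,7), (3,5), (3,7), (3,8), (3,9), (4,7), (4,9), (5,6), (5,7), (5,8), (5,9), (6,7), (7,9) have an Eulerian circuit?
No (2 vertices have odd degree: {8, 9}; Eulerian circuit requires 0)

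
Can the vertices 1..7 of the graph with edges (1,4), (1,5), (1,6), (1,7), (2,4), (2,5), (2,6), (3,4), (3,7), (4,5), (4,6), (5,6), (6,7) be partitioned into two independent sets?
No (odd cycle of length 3: 4 -> 1 -> 5 -> 4)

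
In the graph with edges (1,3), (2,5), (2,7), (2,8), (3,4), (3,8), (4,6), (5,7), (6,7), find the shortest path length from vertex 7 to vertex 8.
2 (path: 7 -> 2 -> 8, 2 edges)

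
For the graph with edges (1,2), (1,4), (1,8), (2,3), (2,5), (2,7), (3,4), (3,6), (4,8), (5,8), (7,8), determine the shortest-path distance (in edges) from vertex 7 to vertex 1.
2 (path: 7 -> 2 -> 1, 2 edges)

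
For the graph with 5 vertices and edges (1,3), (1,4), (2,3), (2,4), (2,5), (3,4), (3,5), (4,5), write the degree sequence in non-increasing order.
[4, 4, 3, 3, 2] (degrees: deg(1)=2, deg(2)=3, deg(3)=4, deg(4)=4, deg(5)=3)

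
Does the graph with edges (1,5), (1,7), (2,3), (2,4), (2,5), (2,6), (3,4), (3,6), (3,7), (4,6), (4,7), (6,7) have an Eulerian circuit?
Yes (the graph is connected and all 7 vertices have even degree)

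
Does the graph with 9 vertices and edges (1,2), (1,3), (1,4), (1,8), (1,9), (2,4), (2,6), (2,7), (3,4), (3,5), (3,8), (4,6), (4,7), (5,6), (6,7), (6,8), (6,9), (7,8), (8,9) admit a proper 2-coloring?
No (odd cycle of length 3: 3 -> 1 -> 8 -> 3)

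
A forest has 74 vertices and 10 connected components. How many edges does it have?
64 (Each of the 10 component trees on V_i vertices has V_i - 1 edges; summing gives V - C = 74 - 10 = 64)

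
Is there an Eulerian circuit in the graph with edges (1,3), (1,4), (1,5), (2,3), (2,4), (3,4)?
No (4 vertices have odd degree: {1, 3, 4, 5}; Eulerian circuit requires 0)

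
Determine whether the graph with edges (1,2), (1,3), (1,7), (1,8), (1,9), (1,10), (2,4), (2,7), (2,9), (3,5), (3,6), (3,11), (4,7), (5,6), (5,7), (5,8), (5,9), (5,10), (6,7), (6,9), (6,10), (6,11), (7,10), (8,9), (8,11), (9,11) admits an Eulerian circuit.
Yes (the graph is connected and all 11 vertices have even degree)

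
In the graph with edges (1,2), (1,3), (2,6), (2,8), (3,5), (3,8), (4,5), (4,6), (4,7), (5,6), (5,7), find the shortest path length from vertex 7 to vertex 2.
3 (path: 7 -> 4 -> 6 -> 2, 3 edges)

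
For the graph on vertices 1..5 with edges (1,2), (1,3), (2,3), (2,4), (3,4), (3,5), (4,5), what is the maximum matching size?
2 (matching: (2,4), (3,5); upper bound floor(n/2) = floor(5/2) = 2)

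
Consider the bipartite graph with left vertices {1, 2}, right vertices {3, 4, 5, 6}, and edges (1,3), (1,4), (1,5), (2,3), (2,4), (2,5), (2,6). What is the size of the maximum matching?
2 (matching: (1,5), (2,6); upper bound min(|L|,|R|) = min(2,4) = 2)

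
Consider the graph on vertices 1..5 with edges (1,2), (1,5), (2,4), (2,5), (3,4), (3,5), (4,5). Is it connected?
Yes (BFS from 1 visits [1, 2, 5, 4, 3] — all 5 vertices reached)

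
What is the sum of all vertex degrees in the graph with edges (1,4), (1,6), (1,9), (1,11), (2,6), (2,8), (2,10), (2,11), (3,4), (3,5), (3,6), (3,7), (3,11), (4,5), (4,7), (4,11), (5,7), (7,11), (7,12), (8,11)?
40 (handshake: sum of degrees = 2|E| = 2 x 20 = 40)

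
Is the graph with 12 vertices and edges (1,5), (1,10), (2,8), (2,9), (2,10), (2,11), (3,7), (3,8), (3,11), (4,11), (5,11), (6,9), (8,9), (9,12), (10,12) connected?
Yes (BFS from 1 visits [1, 5, 10, 11, 2, 12, 3, 4, 8, 9, 7, 6] — all 12 vertices reached)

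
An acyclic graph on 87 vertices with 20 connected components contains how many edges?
67 (Each of the 20 component trees on V_i vertices has V_i - 1 edges; summing gives V - C = 87 - 20 = 67)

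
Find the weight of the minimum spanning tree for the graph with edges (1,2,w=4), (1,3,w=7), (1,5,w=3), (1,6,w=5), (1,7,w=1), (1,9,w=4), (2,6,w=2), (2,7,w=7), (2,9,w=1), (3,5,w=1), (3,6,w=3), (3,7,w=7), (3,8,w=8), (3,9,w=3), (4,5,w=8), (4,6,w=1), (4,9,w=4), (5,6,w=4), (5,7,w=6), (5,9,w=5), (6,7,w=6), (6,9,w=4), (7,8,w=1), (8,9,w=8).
13 (MST edges: (1,5,w=3), (1,7,w=1), (2,6,w=2), (2,9,w=1), (3,5,w=1), (3,9,w=3), (4,6,w=1), (7,8,w=1); sum of weights 3 + 1 + 2 + 1 + 1 + 3 + 1 + 1 = 13)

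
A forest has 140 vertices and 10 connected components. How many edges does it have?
130 (Each of the 10 component trees on V_i vertices has V_i - 1 edges; summing gives V - C = 140 - 10 = 130)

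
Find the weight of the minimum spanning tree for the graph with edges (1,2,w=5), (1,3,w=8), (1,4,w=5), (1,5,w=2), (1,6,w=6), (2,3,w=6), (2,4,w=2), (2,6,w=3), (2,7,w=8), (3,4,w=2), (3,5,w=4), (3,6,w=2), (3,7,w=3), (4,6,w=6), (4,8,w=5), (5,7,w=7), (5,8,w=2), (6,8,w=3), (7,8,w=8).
16 (MST edges: (1,5,w=2), (2,4,w=2), (3,4,w=2), (3,6,w=2), (3,7,w=3), (5,8,w=2), (6,8,w=3); sum of weights 2 + 2 + 2 + 2 + 3 + 2 + 3 = 16)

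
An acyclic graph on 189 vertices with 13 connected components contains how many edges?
176 (Each of the 13 component trees on V_i vertices has V_i - 1 edges; summing gives V - C = 189 - 13 = 176)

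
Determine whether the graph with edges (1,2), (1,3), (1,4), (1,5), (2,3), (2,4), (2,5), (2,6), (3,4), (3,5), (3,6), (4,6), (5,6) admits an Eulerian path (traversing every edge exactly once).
Yes (the graph is connected and exactly 2 vertices have odd degree: {2, 3}; any Eulerian path must start and end at those)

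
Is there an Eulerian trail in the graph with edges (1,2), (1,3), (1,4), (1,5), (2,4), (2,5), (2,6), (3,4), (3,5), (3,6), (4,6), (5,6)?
Yes — and in fact it has an Eulerian circuit (the graph is connected and all 6 vertices have even degree)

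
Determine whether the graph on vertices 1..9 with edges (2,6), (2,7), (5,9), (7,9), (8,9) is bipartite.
Yes. Partition: {1, 2, 3, 4, 9}, {5, 6, 7, 8}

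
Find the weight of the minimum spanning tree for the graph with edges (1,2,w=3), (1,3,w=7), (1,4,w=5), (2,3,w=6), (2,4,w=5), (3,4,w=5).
13 (MST edges: (1,2,w=3), (1,4,w=5), (3,4,w=5); sum of weights 3 + 5 + 5 = 13)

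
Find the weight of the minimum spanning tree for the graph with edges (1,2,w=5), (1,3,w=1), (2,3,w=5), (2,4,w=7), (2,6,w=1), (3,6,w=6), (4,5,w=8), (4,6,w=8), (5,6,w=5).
19 (MST edges: (1,2,w=5), (1,3,w=1), (2,4,w=7), (2,6,w=1), (5,6,w=5); sum of weights 5 + 1 + 7 + 1 + 5 = 19)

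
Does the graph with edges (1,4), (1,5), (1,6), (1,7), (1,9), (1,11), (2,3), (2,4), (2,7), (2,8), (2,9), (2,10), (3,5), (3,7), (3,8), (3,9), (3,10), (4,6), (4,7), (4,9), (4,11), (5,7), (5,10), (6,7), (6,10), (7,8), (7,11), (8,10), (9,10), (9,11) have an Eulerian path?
Yes — and in fact it has an Eulerian circuit (the graph is connected and all 11 vertices have even degree)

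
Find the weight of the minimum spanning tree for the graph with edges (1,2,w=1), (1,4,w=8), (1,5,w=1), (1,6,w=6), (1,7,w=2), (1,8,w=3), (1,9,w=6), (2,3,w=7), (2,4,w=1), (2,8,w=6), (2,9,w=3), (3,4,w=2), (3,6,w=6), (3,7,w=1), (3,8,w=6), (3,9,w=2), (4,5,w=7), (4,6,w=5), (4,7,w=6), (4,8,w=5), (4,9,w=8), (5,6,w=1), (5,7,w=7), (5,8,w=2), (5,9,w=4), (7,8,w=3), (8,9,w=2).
11 (MST edges: (1,2,w=1), (1,5,w=1), (1,7,w=2), (2,4,w=1), (3,7,w=1), (3,9,w=2), (5,6,w=1), (5,8,w=2); sum of weights 1 + 1 + 2 + 1 + 1 + 2 + 1 + 2 = 11)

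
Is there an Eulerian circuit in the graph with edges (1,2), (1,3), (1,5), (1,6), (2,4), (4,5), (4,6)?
No (2 vertices have odd degree: {3, 4}; Eulerian circuit requires 0)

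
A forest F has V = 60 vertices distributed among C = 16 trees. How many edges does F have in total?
44 (Each of the 16 component trees on V_i vertices has V_i - 1 edges; summing gives V - C = 60 - 16 = 44)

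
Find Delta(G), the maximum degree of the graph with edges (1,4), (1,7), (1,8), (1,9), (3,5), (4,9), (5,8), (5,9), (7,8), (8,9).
4 (attained at vertices 1, 8, 9)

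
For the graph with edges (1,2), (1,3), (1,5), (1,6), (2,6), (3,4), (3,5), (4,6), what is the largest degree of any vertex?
4 (attained at vertex 1)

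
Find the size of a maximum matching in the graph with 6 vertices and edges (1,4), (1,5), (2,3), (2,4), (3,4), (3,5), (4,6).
3 (matching: (1,5), (2,3), (4,6); upper bound floor(n/2) = floor(6/2) = 3)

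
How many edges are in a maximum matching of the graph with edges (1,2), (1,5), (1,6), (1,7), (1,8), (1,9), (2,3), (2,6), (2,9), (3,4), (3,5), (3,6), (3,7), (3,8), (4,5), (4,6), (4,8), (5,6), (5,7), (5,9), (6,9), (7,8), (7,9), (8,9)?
4 (matching: (1,7), (3,6), (4,5), (8,9); upper bound floor(n/2) = floor(9/2) = 4)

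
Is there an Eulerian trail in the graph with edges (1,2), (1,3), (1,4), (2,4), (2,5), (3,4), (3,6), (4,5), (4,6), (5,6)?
No (6 vertices have odd degree: {1, 2, 3, 4, 5, 6}; Eulerian path requires 0 or 2)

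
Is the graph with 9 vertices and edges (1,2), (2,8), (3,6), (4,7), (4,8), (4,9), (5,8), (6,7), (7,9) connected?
Yes (BFS from 1 visits [1, 2, 8, 4, 5, 7, 9, 6, 3] — all 9 vertices reached)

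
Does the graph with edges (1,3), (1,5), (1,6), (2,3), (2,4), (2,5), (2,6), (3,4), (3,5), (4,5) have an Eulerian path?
Yes (the graph is connected and exactly 2 vertices have odd degree: {1, 4}; any Eulerian path must start and end at those)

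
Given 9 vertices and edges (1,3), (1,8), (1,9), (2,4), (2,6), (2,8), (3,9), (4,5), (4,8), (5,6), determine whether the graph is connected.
No, it has 2 components: {1, 2, 3, 4, 5, 6, 8, 9}, {7}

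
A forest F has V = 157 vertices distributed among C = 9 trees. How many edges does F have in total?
148 (Each of the 9 component trees on V_i vertices has V_i - 1 edges; summing gives V - C = 157 - 9 = 148)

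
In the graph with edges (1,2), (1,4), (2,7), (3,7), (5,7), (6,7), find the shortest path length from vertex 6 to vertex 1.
3 (path: 6 -> 7 -> 2 -> 1, 3 edges)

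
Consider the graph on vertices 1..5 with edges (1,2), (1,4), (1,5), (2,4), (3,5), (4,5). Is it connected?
Yes (BFS from 1 visits [1, 2, 4, 5, 3] — all 5 vertices reached)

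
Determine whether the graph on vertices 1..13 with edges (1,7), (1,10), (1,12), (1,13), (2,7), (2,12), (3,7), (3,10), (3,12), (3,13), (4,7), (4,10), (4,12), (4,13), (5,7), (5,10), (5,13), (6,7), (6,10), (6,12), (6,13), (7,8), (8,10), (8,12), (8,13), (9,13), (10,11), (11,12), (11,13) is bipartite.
Yes. Partition: {1, 2, 3, 4, 5, 6, 8, 9, 11}, {7, 10, 12, 13}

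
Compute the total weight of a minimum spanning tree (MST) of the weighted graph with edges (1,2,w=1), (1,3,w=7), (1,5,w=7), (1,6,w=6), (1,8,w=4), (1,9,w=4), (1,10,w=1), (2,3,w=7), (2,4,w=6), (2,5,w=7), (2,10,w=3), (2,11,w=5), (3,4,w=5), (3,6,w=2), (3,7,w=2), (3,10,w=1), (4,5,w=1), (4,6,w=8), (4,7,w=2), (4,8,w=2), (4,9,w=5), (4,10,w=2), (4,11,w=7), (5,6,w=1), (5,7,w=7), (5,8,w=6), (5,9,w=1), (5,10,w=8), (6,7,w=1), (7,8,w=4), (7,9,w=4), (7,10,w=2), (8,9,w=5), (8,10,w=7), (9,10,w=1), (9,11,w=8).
15 (MST edges: (1,2,w=1), (1,10,w=1), (2,11,w=5), (3,10,w=1), (4,5,w=1), (4,8,w=2), (5,6,w=1), (5,9,w=1), (6,7,w=1), (9,10,w=1); sum of weights 1 + 1 + 5 + 1 + 1 + 2 + 1 + 1 + 1 + 1 = 15)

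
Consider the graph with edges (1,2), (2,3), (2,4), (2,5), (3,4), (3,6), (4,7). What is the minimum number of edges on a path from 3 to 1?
2 (path: 3 -> 2 -> 1, 2 edges)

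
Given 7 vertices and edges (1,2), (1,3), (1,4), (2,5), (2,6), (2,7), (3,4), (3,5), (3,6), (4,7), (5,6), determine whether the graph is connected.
Yes (BFS from 1 visits [1, 2, 3, 4, 5, 6, 7] — all 7 vertices reached)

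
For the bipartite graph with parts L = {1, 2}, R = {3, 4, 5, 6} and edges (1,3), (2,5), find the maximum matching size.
2 (matching: (1,3), (2,5); upper bound min(|L|,|R|) = min(2,4) = 2)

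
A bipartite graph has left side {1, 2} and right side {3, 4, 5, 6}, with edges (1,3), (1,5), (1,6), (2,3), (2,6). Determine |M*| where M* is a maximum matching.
2 (matching: (1,5), (2,6); upper bound min(|L|,|R|) = min(2,4) = 2)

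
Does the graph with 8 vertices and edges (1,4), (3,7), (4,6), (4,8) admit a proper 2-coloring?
Yes. Partition: {1, 2, 3, 5, 6, 8}, {4, 7}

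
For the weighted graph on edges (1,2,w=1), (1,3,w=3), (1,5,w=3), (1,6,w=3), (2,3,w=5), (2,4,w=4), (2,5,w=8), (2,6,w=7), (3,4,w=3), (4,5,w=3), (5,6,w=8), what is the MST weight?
13 (MST edges: (1,2,w=1), (1,3,w=3), (1,5,w=3), (1,6,w=3), (3,4,w=3); sum of weights 1 + 3 + 3 + 3 + 3 = 13)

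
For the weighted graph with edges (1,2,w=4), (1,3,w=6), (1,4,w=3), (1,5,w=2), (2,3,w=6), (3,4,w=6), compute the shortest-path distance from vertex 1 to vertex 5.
2 (path: 1 -> 5; weights 2 = 2)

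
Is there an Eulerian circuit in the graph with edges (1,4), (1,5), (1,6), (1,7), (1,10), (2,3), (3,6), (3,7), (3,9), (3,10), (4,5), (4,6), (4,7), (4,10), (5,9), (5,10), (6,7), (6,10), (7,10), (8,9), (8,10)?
No (8 vertices have odd degree: {1, 2, 3, 4, 6, 7, 9, 10}; Eulerian circuit requires 0)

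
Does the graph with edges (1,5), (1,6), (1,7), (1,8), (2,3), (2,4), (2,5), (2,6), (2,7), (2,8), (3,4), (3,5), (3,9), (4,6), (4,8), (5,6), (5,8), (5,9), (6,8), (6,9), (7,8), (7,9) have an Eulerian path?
Yes — and in fact it has an Eulerian circuit (the graph is connected and all 9 vertices have even degree)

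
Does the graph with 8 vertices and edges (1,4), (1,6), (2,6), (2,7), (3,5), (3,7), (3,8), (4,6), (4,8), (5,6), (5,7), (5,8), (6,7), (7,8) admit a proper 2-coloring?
No (odd cycle of length 3: 4 -> 1 -> 6 -> 4)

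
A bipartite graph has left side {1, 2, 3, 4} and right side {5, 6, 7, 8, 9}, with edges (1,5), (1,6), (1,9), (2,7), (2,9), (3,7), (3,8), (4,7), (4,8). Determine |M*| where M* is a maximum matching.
4 (matching: (1,6), (2,9), (3,8), (4,7); upper bound min(|L|,|R|) = min(4,5) = 4)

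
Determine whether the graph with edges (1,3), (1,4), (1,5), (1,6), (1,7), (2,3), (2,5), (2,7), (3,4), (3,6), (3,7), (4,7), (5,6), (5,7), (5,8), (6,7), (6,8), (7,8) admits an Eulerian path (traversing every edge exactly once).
No (8 vertices have odd degree: {1, 2, 3, 4, 5, 6, 7, 8}; Eulerian path requires 0 or 2)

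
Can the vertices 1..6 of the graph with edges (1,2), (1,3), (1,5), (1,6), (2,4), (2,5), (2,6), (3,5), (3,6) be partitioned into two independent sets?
No (odd cycle of length 3: 6 -> 1 -> 2 -> 6)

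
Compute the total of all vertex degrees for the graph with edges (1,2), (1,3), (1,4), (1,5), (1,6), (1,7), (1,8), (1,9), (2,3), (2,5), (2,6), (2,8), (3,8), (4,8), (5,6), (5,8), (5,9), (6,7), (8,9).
38 (handshake: sum of degrees = 2|E| = 2 x 19 = 38)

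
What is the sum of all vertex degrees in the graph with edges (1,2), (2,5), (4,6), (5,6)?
8 (handshake: sum of degrees = 2|E| = 2 x 4 = 8)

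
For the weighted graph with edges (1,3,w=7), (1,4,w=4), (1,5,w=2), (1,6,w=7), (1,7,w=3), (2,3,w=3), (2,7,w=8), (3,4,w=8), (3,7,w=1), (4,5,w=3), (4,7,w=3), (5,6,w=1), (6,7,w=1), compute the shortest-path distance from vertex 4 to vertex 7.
3 (path: 4 -> 7; weights 3 = 3)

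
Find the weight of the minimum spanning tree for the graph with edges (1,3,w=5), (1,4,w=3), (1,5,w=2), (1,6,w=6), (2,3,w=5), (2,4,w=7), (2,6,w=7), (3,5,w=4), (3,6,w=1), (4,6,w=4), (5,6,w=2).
13 (MST edges: (1,4,w=3), (1,5,w=2), (2,3,w=5), (3,6,w=1), (5,6,w=2); sum of weights 3 + 2 + 5 + 1 + 2 = 13)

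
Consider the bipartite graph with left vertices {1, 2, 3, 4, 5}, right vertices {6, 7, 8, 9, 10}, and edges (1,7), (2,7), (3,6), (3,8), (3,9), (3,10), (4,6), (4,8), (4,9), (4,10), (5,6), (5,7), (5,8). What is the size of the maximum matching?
4 (matching: (1,7), (3,10), (4,9), (5,8); upper bound min(|L|,|R|) = min(5,5) = 5)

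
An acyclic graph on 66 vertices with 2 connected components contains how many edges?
64 (Each of the 2 component trees on V_i vertices has V_i - 1 edges; summing gives V - C = 66 - 2 = 64)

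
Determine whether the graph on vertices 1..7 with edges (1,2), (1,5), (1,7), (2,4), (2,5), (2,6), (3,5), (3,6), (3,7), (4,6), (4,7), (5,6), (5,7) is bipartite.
No (odd cycle of length 3: 2 -> 1 -> 5 -> 2)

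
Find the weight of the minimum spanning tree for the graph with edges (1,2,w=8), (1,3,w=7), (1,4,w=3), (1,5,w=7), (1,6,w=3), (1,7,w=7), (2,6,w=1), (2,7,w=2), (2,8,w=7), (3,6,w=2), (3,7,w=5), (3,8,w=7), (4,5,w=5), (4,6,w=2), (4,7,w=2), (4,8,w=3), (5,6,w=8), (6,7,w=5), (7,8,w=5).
18 (MST edges: (1,4,w=3), (2,6,w=1), (2,7,w=2), (3,6,w=2), (4,5,w=5), (4,6,w=2), (4,8,w=3); sum of weights 3 + 1 + 2 + 2 + 5 + 2 + 3 = 18)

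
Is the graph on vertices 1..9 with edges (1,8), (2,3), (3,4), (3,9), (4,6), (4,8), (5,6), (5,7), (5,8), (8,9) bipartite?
Yes. Partition: {1, 2, 4, 5, 9}, {3, 6, 7, 8}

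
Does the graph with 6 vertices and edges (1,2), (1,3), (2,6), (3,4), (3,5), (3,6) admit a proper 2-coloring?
Yes. Partition: {1, 4, 5, 6}, {2, 3}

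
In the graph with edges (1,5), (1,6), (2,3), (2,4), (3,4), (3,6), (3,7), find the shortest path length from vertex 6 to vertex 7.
2 (path: 6 -> 3 -> 7, 2 edges)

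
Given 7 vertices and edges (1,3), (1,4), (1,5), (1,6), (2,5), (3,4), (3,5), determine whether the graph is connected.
No, it has 2 components: {1, 2, 3, 4, 5, 6}, {7}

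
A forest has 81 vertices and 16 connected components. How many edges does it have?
65 (Each of the 16 component trees on V_i vertices has V_i - 1 edges; summing gives V - C = 81 - 16 = 65)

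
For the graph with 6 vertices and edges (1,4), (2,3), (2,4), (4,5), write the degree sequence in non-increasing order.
[3, 2, 1, 1, 1, 0] (degrees: deg(1)=1, deg(2)=2, deg(3)=1, deg(4)=3, deg(5)=1, deg(6)=0)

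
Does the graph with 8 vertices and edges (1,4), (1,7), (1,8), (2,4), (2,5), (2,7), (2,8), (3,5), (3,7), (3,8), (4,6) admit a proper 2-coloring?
Yes. Partition: {1, 2, 3, 6}, {4, 5, 7, 8}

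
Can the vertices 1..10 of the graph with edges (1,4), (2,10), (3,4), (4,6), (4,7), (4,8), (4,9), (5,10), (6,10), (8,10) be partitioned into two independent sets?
Yes. Partition: {1, 2, 3, 5, 6, 7, 8, 9}, {4, 10}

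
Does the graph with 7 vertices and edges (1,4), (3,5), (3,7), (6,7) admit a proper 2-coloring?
Yes. Partition: {1, 2, 3, 6}, {4, 5, 7}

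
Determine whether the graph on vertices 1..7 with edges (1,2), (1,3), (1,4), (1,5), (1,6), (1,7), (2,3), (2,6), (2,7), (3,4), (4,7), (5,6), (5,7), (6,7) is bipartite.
No (odd cycle of length 3: 7 -> 1 -> 5 -> 7)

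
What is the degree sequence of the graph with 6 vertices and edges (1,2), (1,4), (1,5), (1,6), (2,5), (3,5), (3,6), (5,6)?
[4, 4, 3, 2, 2, 1] (degrees: deg(1)=4, deg(2)=2, deg(3)=2, deg(4)=1, deg(5)=4, deg(6)=3)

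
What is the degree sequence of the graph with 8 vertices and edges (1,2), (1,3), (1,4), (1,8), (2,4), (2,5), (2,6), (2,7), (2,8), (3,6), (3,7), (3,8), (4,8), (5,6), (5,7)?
[6, 4, 4, 4, 3, 3, 3, 3] (degrees: deg(1)=4, deg(2)=6, deg(3)=4, deg(4)=3, deg(5)=3, deg(6)=3, deg(7)=3, deg(8)=4)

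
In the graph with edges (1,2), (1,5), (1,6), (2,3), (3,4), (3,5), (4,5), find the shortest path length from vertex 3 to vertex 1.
2 (path: 3 -> 5 -> 1, 2 edges)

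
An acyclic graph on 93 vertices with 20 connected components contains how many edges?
73 (Each of the 20 component trees on V_i vertices has V_i - 1 edges; summing gives V - C = 93 - 20 = 73)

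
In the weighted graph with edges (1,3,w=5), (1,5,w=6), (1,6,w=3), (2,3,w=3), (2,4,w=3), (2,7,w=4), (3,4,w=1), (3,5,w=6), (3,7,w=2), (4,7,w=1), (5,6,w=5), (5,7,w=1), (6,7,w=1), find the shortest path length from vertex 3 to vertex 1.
5 (path: 3 -> 1; weights 5 = 5)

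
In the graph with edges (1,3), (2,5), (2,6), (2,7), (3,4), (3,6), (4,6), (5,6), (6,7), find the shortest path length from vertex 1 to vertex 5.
3 (path: 1 -> 3 -> 6 -> 5, 3 edges)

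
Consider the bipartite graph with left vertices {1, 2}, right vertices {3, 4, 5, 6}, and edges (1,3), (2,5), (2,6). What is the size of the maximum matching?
2 (matching: (1,3), (2,6); upper bound min(|L|,|R|) = min(2,4) = 2)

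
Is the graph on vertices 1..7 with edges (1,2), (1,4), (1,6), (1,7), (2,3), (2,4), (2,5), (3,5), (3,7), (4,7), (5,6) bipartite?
No (odd cycle of length 3: 2 -> 1 -> 4 -> 2)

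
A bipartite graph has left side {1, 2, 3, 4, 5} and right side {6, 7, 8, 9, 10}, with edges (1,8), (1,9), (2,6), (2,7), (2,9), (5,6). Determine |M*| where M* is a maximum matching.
3 (matching: (1,8), (2,9), (5,6); upper bound min(|L|,|R|) = min(5,5) = 5)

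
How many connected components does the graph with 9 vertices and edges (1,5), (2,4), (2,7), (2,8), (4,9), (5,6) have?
3 (components: {1, 5, 6}, {2, 4, 7, 8, 9}, {3})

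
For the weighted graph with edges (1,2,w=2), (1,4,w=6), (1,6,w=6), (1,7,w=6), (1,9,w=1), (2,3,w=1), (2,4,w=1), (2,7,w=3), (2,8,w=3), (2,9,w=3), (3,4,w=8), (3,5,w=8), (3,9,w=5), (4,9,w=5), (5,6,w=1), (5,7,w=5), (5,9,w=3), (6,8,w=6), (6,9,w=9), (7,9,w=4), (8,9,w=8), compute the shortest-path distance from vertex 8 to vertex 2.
3 (path: 8 -> 2; weights 3 = 3)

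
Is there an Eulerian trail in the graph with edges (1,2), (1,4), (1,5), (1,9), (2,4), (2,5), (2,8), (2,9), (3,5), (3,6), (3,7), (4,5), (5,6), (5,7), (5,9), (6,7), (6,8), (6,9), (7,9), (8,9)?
No (6 vertices have odd degree: {2, 3, 4, 5, 6, 8}; Eulerian path requires 0 or 2)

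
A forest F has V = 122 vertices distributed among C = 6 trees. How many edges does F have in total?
116 (Each of the 6 component trees on V_i vertices has V_i - 1 edges; summing gives V - C = 122 - 6 = 116)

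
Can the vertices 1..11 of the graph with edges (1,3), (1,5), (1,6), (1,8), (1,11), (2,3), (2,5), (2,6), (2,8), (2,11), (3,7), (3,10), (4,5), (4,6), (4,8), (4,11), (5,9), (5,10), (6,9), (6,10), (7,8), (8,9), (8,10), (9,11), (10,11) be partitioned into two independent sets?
Yes. Partition: {1, 2, 4, 7, 9, 10}, {3, 5, 6, 8, 11}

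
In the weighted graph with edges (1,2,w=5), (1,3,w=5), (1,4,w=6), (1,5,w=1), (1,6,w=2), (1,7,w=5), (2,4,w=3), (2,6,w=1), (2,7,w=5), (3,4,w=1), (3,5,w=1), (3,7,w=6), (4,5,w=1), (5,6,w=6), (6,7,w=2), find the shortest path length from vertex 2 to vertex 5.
4 (path: 2 -> 4 -> 5; weights 3 + 1 = 4)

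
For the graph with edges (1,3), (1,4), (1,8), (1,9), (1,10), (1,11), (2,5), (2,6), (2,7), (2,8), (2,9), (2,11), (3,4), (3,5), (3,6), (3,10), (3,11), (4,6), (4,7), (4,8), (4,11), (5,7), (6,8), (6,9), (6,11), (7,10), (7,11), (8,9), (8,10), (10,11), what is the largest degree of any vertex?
7 (attained at vertex 11)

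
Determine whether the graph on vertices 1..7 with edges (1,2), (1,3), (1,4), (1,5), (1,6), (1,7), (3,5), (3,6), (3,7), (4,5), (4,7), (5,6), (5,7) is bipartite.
No (odd cycle of length 3: 6 -> 1 -> 5 -> 6)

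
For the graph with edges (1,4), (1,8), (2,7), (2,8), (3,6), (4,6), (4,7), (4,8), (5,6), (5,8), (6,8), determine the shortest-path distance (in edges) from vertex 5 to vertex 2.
2 (path: 5 -> 8 -> 2, 2 edges)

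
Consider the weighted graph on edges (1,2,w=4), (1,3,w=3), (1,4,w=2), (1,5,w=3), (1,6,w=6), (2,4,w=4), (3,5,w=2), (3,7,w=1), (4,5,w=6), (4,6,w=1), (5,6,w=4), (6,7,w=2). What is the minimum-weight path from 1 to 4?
2 (path: 1 -> 4; weights 2 = 2)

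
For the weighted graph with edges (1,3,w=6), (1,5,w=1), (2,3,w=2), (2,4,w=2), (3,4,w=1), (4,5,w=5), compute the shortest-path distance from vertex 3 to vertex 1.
6 (path: 3 -> 1; weights 6 = 6)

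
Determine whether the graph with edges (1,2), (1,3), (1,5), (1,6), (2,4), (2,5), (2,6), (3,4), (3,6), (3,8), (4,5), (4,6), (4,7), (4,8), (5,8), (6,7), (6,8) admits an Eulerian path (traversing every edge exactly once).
Yes — and in fact it has an Eulerian circuit (the graph is connected and all 8 vertices have even degree)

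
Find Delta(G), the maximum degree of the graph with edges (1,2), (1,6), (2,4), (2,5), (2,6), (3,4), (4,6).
4 (attained at vertex 2)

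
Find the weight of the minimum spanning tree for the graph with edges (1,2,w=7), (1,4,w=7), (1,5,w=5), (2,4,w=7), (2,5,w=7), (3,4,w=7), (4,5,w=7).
26 (MST edges: (1,2,w=7), (1,4,w=7), (1,5,w=5), (3,4,w=7); sum of weights 7 + 7 + 5 + 7 = 26)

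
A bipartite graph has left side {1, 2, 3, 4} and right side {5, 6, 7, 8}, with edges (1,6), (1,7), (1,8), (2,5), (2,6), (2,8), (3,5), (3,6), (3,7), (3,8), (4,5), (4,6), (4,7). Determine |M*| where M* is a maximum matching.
4 (matching: (1,8), (2,6), (3,7), (4,5); upper bound min(|L|,|R|) = min(4,4) = 4)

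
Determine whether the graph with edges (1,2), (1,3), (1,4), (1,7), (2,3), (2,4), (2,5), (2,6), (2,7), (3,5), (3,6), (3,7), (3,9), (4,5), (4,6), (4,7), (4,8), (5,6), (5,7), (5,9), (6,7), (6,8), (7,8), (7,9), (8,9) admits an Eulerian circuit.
Yes (the graph is connected and all 9 vertices have even degree)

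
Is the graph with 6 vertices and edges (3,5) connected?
No, it has 5 components: {1}, {2}, {3, 5}, {4}, {6}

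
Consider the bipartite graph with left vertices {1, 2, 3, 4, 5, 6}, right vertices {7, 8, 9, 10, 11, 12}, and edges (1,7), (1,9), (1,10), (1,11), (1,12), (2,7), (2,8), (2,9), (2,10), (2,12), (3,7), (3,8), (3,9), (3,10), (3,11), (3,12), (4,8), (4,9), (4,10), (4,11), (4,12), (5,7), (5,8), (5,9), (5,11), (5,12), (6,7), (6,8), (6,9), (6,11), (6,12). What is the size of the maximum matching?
6 (matching: (1,12), (2,10), (3,11), (4,9), (5,8), (6,7); upper bound min(|L|,|R|) = min(6,6) = 6)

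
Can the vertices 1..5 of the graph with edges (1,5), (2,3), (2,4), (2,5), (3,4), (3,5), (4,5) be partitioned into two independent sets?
No (odd cycle of length 3: 4 -> 5 -> 2 -> 4)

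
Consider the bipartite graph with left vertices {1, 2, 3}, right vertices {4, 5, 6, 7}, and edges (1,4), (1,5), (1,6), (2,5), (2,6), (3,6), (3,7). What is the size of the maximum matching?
3 (matching: (1,6), (2,5), (3,7); upper bound min(|L|,|R|) = min(3,4) = 3)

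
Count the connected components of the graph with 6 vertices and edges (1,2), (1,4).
4 (components: {1, 2, 4}, {3}, {5}, {6})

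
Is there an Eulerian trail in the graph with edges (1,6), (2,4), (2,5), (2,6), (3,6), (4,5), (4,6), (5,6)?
No (6 vertices have odd degree: {1, 2, 3, 4, 5, 6}; Eulerian path requires 0 or 2)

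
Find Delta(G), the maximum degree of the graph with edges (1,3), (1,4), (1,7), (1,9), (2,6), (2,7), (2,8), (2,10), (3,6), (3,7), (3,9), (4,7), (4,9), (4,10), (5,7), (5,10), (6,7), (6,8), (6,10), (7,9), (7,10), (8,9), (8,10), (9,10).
8 (attained at vertex 7)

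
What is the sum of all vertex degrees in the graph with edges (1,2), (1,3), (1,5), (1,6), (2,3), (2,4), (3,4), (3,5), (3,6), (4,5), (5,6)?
22 (handshake: sum of degrees = 2|E| = 2 x 11 = 22)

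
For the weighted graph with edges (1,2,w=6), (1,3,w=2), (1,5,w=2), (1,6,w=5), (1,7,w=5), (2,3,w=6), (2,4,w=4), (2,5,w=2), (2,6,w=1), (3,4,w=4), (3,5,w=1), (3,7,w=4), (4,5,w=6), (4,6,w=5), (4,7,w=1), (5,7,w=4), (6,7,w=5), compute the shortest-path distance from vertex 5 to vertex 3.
1 (path: 5 -> 3; weights 1 = 1)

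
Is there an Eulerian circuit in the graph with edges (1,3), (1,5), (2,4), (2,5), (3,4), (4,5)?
No (2 vertices have odd degree: {4, 5}; Eulerian circuit requires 0)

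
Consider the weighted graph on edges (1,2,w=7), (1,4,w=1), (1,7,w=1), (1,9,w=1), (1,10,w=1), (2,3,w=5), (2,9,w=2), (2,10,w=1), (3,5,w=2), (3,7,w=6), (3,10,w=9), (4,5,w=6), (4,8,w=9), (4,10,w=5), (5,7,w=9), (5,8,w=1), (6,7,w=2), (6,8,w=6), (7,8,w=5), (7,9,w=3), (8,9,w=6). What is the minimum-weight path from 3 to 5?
2 (path: 3 -> 5; weights 2 = 2)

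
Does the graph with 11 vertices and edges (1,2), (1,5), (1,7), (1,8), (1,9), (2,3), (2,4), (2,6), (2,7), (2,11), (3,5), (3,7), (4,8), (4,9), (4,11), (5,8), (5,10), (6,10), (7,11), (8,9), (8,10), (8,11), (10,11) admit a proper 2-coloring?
No (odd cycle of length 3: 2 -> 1 -> 7 -> 2)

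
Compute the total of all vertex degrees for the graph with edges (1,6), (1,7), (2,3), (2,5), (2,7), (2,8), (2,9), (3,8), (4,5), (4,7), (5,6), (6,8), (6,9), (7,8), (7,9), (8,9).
32 (handshake: sum of degrees = 2|E| = 2 x 16 = 32)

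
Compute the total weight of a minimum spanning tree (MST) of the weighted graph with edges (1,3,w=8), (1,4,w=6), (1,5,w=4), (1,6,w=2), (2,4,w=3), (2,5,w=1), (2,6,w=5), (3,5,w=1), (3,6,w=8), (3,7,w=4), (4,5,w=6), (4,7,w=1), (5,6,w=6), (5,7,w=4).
12 (MST edges: (1,5,w=4), (1,6,w=2), (2,4,w=3), (2,5,w=1), (3,5,w=1), (4,7,w=1); sum of weights 4 + 2 + 3 + 1 + 1 + 1 = 12)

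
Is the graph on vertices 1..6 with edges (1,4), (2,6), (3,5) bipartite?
Yes. Partition: {1, 2, 3}, {4, 5, 6}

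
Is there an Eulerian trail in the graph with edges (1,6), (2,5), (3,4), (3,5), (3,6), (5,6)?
No (6 vertices have odd degree: {1, 2, 3, 4, 5, 6}; Eulerian path requires 0 or 2)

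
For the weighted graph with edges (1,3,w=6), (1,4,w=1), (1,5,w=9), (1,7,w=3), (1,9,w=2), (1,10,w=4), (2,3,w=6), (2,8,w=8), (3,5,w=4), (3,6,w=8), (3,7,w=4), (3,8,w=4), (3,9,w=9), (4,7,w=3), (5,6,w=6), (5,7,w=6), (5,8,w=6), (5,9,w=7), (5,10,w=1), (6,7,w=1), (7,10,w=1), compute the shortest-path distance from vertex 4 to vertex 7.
3 (path: 4 -> 7; weights 3 = 3)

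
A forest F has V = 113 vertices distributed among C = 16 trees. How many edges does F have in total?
97 (Each of the 16 component trees on V_i vertices has V_i - 1 edges; summing gives V - C = 113 - 16 = 97)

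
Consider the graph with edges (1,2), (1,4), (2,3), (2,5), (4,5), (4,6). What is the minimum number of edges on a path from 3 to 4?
3 (path: 3 -> 2 -> 5 -> 4, 3 edges)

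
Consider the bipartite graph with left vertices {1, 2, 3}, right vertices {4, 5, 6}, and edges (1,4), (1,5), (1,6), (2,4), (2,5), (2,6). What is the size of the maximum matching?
2 (matching: (1,6), (2,5); upper bound min(|L|,|R|) = min(3,3) = 3)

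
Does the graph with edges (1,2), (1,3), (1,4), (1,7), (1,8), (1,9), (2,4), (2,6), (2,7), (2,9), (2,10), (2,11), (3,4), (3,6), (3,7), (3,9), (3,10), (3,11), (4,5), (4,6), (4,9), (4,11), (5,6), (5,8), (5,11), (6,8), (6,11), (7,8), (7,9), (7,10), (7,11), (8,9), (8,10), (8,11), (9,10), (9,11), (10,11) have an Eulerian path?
No (6 vertices have odd degree: {2, 3, 4, 7, 8, 11}; Eulerian path requires 0 or 2)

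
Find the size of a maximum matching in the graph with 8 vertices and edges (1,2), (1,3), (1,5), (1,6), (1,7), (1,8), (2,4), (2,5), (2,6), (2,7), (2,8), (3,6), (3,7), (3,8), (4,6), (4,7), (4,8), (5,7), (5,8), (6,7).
4 (matching: (1,7), (2,5), (3,8), (4,6); upper bound floor(n/2) = floor(8/2) = 4)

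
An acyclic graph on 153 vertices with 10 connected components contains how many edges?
143 (Each of the 10 component trees on V_i vertices has V_i - 1 edges; summing gives V - C = 153 - 10 = 143)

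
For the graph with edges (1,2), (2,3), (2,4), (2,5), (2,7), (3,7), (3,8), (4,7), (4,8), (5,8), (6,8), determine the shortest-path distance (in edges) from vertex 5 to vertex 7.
2 (path: 5 -> 2 -> 7, 2 edges)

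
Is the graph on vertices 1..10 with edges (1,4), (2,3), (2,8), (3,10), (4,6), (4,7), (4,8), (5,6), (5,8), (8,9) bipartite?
Yes. Partition: {1, 3, 6, 7, 8}, {2, 4, 5, 9, 10}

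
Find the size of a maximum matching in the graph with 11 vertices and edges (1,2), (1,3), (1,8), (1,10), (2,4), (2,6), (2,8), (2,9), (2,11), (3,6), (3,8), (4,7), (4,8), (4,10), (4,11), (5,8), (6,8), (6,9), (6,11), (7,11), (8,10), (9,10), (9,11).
5 (matching: (2,9), (3,6), (4,10), (5,8), (7,11); upper bound floor(n/2) = floor(11/2) = 5)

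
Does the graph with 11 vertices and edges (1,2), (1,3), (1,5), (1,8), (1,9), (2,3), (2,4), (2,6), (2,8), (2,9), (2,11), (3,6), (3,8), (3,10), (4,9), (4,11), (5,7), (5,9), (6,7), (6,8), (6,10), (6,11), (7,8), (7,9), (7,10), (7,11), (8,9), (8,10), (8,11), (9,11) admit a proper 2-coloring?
No (odd cycle of length 3: 9 -> 1 -> 5 -> 9)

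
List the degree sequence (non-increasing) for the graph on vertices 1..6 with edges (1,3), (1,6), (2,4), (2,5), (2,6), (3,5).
[3, 2, 2, 2, 2, 1] (degrees: deg(1)=2, deg(2)=3, deg(3)=2, deg(4)=1, deg(5)=2, deg(6)=2)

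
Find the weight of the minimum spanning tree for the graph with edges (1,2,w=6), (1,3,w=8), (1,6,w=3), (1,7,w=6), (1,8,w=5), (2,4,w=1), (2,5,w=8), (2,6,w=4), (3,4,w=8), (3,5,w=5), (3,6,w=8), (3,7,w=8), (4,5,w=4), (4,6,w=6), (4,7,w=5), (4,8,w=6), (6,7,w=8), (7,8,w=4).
26 (MST edges: (1,6,w=3), (1,8,w=5), (2,4,w=1), (2,6,w=4), (3,5,w=5), (4,5,w=4), (7,8,w=4); sum of weights 3 + 5 + 1 + 4 + 5 + 4 + 4 = 26)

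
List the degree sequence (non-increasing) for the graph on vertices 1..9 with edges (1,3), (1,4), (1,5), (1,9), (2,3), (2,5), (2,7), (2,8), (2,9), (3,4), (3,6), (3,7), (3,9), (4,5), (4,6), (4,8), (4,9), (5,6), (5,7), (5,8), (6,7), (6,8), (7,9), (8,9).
[6, 6, 6, 6, 5, 5, 5, 5, 4] (degrees: deg(1)=4, deg(2)=5, deg(3)=6, deg(4)=6, deg(5)=6, deg(6)=5, deg(7)=5, deg(8)=5, deg(9)=6)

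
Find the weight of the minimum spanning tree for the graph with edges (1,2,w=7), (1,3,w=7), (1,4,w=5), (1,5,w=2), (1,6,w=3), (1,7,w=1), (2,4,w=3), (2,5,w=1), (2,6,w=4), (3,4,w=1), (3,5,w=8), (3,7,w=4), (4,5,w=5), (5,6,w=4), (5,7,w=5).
11 (MST edges: (1,5,w=2), (1,6,w=3), (1,7,w=1), (2,4,w=3), (2,5,w=1), (3,4,w=1); sum of weights 2 + 3 + 1 + 3 + 1 + 1 = 11)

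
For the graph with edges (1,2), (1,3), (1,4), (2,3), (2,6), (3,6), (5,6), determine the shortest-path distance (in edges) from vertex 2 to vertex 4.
2 (path: 2 -> 1 -> 4, 2 edges)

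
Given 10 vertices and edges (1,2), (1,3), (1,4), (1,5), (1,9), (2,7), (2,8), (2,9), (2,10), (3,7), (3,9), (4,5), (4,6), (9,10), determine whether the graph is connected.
Yes (BFS from 1 visits [1, 2, 3, 4, 5, 9, 7, 8, 10, 6] — all 10 vertices reached)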